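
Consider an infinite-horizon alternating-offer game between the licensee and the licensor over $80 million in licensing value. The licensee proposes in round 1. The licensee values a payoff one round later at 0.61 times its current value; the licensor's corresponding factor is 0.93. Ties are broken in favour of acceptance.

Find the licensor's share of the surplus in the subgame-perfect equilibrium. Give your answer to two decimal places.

When the licensee proposes, the licensor accepts any offer worth at least 0.93 times what the licensor would get by proposing next round; and vice versa.
This gives x = 80 − 0.93y and y = 80 − 0.61x, where x and y are each side's share when it proposes.
Hence (1 − 0.93·0.61)x = 80(1 − 0.93), i.e. 0.4327·x = 5.6.
x ≈ 12.9420; the licensor's share is 80 − x ≈ 67.0580.

67.06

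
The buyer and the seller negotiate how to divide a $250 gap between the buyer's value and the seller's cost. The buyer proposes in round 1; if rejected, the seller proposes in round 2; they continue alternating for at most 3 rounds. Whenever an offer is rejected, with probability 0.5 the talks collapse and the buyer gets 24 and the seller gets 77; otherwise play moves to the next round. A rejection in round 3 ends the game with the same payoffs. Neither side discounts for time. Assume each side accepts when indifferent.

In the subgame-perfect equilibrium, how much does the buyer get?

135.75

Round 3 (the buyer proposes): the seller gets 77 if talks fail, so the buyer offers 77 and keeps 173.
Round 2 (the seller proposes): rejecting gives the buyer an expected 0.5 × 173 + 0.5 × 24 = 98.5. The seller offers 98.5 and keeps 250 − 98.5 = 151.5.
Round 1 (the buyer proposes): rejecting gives the seller an expected 0.5 × 151.5 + 0.5 × 77 = 114.25, so the buyer offers 114.25, keeping 135.75.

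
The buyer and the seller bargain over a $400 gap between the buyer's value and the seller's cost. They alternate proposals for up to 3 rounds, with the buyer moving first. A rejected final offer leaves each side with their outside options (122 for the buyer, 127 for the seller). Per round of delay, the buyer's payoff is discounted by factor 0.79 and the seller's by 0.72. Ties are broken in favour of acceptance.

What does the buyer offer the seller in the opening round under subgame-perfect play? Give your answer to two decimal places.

Round 3 (the buyer proposes): the seller gets 127 if talks fail, so the buyer offers 127 and keeps 273.
Round 2 (the seller proposes): the buyer can get 273 next round, worth 0.79 × 273 = 215.67 now. The seller offers 215.67 and keeps 400 − 215.67 = 184.33.
Round 1 (the buyer proposes): the seller can get 184.33 next round, worth 0.72 × 184.33 = 132.7176 now, so the buyer offers 132.7176, keeping 267.2824.

132.72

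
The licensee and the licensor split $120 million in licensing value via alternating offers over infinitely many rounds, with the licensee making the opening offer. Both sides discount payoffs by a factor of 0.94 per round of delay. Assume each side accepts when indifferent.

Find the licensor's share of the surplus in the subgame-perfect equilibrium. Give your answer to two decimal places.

When the licensee proposes, the licensor accepts any offer worth at least 0.94 times what the licensor would get by proposing next round; and vice versa.
This gives x = 120 − 0.94y and y = 120 − 0.94x, where x and y are each side's share when it proposes.
Hence (1 − 0.94·0.94)x = 120(1 − 0.94), i.e. 0.1164·x = 7.2.
x ≈ 61.8557; the licensor's share is 120 − x ≈ 58.1443.

58.14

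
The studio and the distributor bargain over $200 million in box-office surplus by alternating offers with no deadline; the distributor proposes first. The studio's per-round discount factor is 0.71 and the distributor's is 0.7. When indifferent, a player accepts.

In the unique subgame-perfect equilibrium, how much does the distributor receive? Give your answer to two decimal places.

In a stationary SPE each proposer offers the other exactly their discounted continuation value.
If the distributor keeps x when proposing and the studio keeps y when proposing, then x = 200 − 0.71y and y = 200 − 0.7x.
Solving: x = 200(1 − 0.71) / (1 − 0.7·0.71) = 58 / 0.503 ≈ 115.3082.
The studio gets 200 − 115.3082 ≈ 84.6918.

115.31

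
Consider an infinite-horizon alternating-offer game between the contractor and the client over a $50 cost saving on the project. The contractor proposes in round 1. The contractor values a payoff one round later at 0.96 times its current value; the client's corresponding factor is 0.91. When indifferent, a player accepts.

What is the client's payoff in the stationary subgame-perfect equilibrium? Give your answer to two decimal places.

14.40

Let x be the contractor's share when the contractor proposes and y be the client's share when the client proposes.
The client accepts iff offered ≥ 0.91·y, so x = 50 − 0.91y. Symmetrically y = 50 − 0.96x.
Substituting: x = 50 − 0.91(50 − 0.96x), giving x(1 − 0.96·0.91) = 50(1 − 0.91).
So x = 50 × 0.09 / 0.1264 ≈ 35.6013, and the client receives 50 − x ≈ 14.3987.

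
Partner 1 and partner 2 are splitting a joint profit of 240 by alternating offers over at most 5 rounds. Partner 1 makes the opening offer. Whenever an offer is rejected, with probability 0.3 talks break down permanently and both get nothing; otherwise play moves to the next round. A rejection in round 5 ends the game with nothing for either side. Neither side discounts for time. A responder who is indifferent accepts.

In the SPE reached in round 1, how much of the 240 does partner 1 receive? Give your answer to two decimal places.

By backward induction:
Round 5 (partner 1 proposes): rejection yields 0 for partner 2; partner 1 offers 0 and keeps 240.
Round 4 (partner 2 proposes): rejecting gives partner 1 an expected 0.7 × 240 = 168, so partner 2 offers 168, keeping 72.
Round 3 (partner 1 proposes): rejecting gives partner 2 an expected 0.7 × 72 = 50.4; partner 1 offers that and keeps 189.6.
Round 2 (partner 2 proposes): rejecting gives partner 1 an expected 0.7 × 189.6 = 132.72; partner 2 offers that and keeps 107.28.
Round 1 (partner 1 proposes): rejecting gives partner 2 an expected 0.7 × 107.28 = 75.096, so partner 1 offers 75.096, keeping 164.904.

164.90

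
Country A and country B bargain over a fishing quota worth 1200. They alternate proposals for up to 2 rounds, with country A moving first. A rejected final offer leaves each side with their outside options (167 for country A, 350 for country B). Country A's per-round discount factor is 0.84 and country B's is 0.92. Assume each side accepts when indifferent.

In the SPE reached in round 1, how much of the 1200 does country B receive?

950.36

Round 2 (country B proposes): country A gets 167 if talks fail, so country B offers 167 and keeps 1033.
Round 1 (country A proposes): country B can get 1033 next round, worth 0.92 × 1033 = 950.36 now, so country A offers 950.36, keeping 249.64.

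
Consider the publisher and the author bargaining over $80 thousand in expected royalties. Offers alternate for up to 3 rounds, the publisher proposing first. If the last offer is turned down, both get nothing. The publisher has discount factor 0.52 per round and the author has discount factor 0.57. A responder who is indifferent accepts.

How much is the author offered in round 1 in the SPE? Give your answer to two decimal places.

Round 3 (the publisher proposes): rejection yields 0 for the author; the publisher offers 0 and keeps 80.
Round 2 (the author proposes): the publisher can get 80 next round, worth 0.52 × 80 = 41.6 now; the author offers that and keeps 38.4.
Round 1 (the publisher proposes): the author can get 38.4 next round, worth 0.57 × 38.4 = 21.888 now. The publisher offers 21.888 and keeps 80 − 21.888 = 58.112.

21.89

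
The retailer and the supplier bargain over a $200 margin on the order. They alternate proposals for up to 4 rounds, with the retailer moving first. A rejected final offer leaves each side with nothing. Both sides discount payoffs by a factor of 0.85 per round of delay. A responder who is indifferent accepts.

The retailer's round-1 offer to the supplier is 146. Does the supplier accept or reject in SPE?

Round 4 (the supplier proposes): rejection yields 0 for the retailer; the supplier offers 0 and keeps 200.
Round 3 (the retailer proposes): the supplier can get 200 next round, worth 0.85 × 200 = 170 now. The retailer offers 170 and keeps 200 − 170 = 30.
Round 2 (the supplier proposes): the retailer can get 30 next round, worth 0.85 × 30 = 25.5 now. The supplier offers 25.5 and keeps 200 − 25.5 = 174.5.
So by rejecting in round 1, the supplier gets 174.5 next round, worth 0.85 × 174.5 = 148.325 now.
Offer 146 < 148.325, so the supplier rejects.

Reject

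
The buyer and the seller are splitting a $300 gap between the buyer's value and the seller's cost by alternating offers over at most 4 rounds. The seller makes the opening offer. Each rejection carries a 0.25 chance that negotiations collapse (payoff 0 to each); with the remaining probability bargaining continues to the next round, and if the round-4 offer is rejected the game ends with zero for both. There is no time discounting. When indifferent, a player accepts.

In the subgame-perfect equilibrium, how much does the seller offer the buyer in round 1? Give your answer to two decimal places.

Round 4 (the buyer proposes): rejection yields 0 for the seller; the buyer offers 0 and keeps 300.
Round 3 (the seller proposes): rejecting gives the buyer an expected 0.75 × 300 = 225; the seller offers that and keeps 75.
Round 2 (the buyer proposes): rejecting gives the seller an expected 0.75 × 75 = 56.25. The buyer offers 56.25 and keeps 300 − 56.25 = 243.75.
Round 1 (the seller proposes): rejecting gives the buyer an expected 0.75 × 243.75 = 182.8125; the seller offers that and keeps 117.1875.

182.81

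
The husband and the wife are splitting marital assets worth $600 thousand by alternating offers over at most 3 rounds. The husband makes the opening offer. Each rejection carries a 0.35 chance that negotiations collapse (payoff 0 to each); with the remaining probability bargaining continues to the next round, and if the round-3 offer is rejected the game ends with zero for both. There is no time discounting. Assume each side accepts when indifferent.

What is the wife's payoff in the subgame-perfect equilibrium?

By backward induction:
Round 3 (the husband proposes): rejection yields 0 for the wife; the husband offers 0 and keeps 600.
Round 2 (the wife proposes): rejecting gives the husband an expected 0.65 × 600 = 390; the wife offers that and keeps 210.
Round 1 (the husband proposes): rejecting gives the wife an expected 0.65 × 210 = 136.5; the husband offers that and keeps 463.5.

136.5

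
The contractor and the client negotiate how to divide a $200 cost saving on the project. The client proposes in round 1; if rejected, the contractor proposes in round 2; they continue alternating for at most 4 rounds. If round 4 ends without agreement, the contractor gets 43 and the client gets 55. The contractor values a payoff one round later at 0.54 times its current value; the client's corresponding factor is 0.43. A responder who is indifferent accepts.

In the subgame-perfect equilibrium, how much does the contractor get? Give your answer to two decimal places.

Round 4 (the contractor proposes): the client gets 55 if talks fail, so the contractor offers 55 and keeps 145.
Round 3 (the client proposes): the contractor can get 145 next round, worth 0.54 × 145 = 78.3 now. The client offers 78.3 and keeps 200 − 78.3 = 121.7.
Round 2 (the contractor proposes): the client can get 121.7 next round, worth 0.43 × 121.7 = 52.331 now; the contractor offers that and keeps 147.669.
Round 1 (the client proposes): the contractor can get 147.669 next round, worth 0.54 × 147.669 = 79.74126 now; the client offers that and keeps 120.25874.

79.74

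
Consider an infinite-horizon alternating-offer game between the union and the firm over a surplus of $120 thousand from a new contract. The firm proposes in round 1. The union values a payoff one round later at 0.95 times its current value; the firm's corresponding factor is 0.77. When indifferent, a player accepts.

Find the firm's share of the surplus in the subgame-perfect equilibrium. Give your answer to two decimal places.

In a stationary SPE each proposer offers the other exactly their discounted continuation value.
If the firm keeps x when proposing and the union keeps y when proposing, then x = 120 − 0.95y and y = 120 − 0.77x.
Solving: x = 120(1 − 0.95) / (1 − 0.77·0.95) = 6 / 0.2685 ≈ 22.3464.
The union gets 120 − 22.3464 ≈ 97.6536.

22.35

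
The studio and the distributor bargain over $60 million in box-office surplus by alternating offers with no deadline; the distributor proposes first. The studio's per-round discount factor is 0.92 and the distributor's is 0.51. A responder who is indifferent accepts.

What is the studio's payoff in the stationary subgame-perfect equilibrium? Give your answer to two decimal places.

Let x be the distributor's share when the distributor proposes and y be the studio's share when the studio proposes.
The studio accepts iff offered ≥ 0.92·y, so x = 60 − 0.92y. Symmetrically y = 60 − 0.51x.
Substituting: x = 60 − 0.92(60 − 0.51x), giving x(1 − 0.51·0.92) = 60(1 − 0.92).
So x = 60 × 0.08 / 0.5308 ≈ 9.0430, and the studio receives 60 − x ≈ 50.9570.

50.96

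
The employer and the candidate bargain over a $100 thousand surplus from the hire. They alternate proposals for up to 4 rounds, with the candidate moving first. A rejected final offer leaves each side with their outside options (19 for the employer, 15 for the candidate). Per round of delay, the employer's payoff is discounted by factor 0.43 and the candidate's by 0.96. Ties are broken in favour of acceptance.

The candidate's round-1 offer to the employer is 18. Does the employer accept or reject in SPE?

Accept

Round 4 (the employer proposes): the candidate gets 15 if talks fail, so the employer offers 15 and keeps 85.
Round 3 (the candidate proposes): the employer can get 85 next round, worth 0.43 × 85 = 36.55 now. The candidate offers 36.55 and keeps 100 − 36.55 = 63.45.
Round 2 (the employer proposes): the candidate can get 63.45 next round, worth 0.96 × 63.45 = 60.912 now. The employer offers 60.912 and keeps 100 − 60.912 = 39.088.
So by rejecting in round 1, the employer gets 39.088 next round, worth 0.43 × 39.088 = 16.80784 now.
Offer 18 ≥ 16.80784, so the employer accepts.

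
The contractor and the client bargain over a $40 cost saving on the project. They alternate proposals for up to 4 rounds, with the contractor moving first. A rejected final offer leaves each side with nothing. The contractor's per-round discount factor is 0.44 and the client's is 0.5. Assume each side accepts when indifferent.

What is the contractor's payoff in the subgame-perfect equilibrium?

Round 4 (the client proposes): the contractor will accept anything ≥ 0, so the client offers 0 and keeps 40.
Round 3 (the contractor proposes): the client can get 40 next round, worth 0.5 × 40 = 20 now; the contractor offers that and keeps 20.
Round 2 (the client proposes): the contractor can get 20 next round, worth 0.44 × 20 = 8.8 now, so the client offers 8.8, keeping 31.2.
Round 1 (the contractor proposes): the client can get 31.2 next round, worth 0.5 × 31.2 = 15.6 now, so the contractor offers 15.6, keeping 24.4.

24.4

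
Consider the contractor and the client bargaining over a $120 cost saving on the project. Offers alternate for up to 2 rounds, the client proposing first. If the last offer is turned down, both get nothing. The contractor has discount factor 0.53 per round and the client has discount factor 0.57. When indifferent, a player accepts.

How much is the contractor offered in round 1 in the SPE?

Round 2 (the contractor proposes): the client will accept anything ≥ 0, so the contractor offers 0 and keeps 120.
Round 1 (the client proposes): the contractor can get 120 next round, worth 0.53 × 120 = 63.6 now. The client offers 63.6 and keeps 120 − 63.6 = 56.4.

63.6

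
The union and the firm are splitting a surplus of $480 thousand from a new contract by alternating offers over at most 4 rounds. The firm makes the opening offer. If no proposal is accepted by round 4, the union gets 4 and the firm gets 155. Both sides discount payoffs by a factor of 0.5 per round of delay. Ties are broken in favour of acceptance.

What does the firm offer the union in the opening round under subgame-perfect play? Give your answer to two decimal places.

160.63

Round 4 (the union proposes): the firm gets 155 if talks fail, so the union offers 155 and keeps 325.
Round 3 (the firm proposes): the union can get 325 next round, worth 0.5 × 325 = 162.5 now; the firm offers that and keeps 317.5.
Round 2 (the union proposes): the firm can get 317.5 next round, worth 0.5 × 317.5 = 158.75 now; the union offers that and keeps 321.25.
Round 1 (the firm proposes): the union can get 321.25 next round, worth 0.5 × 321.25 = 160.625 now, so the firm offers 160.625, keeping 319.375.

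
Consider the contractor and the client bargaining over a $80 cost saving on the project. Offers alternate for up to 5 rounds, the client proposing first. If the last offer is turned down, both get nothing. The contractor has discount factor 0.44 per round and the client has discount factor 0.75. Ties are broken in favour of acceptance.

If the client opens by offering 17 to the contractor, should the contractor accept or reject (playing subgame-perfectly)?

Work out the contractor's continuation value if the offer is rejected.
Round 5 (the client proposes): the contractor will accept anything ≥ 0, so the client offers 0 and keeps 80.
Round 4 (the contractor proposes): the client can get 80 next round, worth 0.75 × 80 = 60 now; the contractor offers that and keeps 20.
Round 3 (the client proposes): the contractor can get 20 next round, worth 0.44 × 20 = 8.8 now; the client offers that and keeps 71.2.
Round 2 (the contractor proposes): the client can get 71.2 next round, worth 0.75 × 71.2 = 53.4 now. The contractor offers 53.4 and keeps 80 − 53.4 = 26.6.
So by rejecting in round 1, the contractor gets 26.6 next round, worth 0.44 × 26.6 = 11.704 now.
Offer 17 ≥ 11.704, so the contractor accepts.

Accept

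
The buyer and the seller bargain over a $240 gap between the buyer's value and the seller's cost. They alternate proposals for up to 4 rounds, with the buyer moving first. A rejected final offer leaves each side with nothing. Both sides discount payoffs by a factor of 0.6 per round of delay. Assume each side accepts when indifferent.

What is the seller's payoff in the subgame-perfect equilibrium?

109.44

Solve by backward induction from round 4.
Round 4 (the seller proposes): rejection yields 0 for the buyer; the seller offers 0 and keeps 240.
Round 3 (the buyer proposes): the seller can get 240 next round, worth 0.6 × 240 = 144 now. The buyer offers 144 and keeps 240 − 144 = 96.
Round 2 (the seller proposes): the buyer can get 96 next round, worth 0.6 × 96 = 57.6 now, so the seller offers 57.6, keeping 182.4.
Round 1 (the buyer proposes): the seller can get 182.4 next round, worth 0.6 × 182.4 = 109.44 now; the buyer offers that and keeps 130.56.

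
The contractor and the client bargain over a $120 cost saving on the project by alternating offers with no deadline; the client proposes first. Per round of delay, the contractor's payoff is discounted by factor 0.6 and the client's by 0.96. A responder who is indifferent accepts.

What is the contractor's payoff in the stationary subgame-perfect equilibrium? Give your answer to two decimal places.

6.79

When the client proposes, the contractor accepts any offer worth at least 0.6 times what the contractor would get by proposing next round; and vice versa.
This gives x = 120 − 0.6y and y = 120 − 0.96x, where x and y are each side's share when it proposes.
Hence (1 − 0.6·0.96)x = 120(1 − 0.6), i.e. 0.424·x = 48.
x ≈ 113.2075; the contractor's share is 120 − x ≈ 6.7925.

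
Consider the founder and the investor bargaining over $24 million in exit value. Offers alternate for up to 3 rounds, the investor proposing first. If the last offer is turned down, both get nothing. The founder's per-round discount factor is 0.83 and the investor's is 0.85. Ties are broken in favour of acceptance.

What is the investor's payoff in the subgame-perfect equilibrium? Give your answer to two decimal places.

Round 3 (the investor proposes): the founder will accept anything ≥ 0, so the investor offers 0 and keeps 24.
Round 2 (the founder proposes): the investor can get 24 next round, worth 0.85 × 24 = 20.4 now; the founder offers that and keeps 3.6.
Round 1 (the investor proposes): the founder can get 3.6 next round, worth 0.83 × 3.6 = 2.988 now; the investor offers that and keeps 21.012.

21.01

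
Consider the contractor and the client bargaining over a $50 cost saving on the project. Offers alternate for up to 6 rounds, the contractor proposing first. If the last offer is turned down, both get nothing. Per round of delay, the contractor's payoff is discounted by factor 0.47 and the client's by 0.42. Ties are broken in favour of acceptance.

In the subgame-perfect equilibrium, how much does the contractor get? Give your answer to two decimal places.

35.85

Round 6 (the client proposes): the contractor will accept anything ≥ 0, so the client offers 0 and keeps 50.
Round 5 (the contractor proposes): the client can get 50 next round, worth 0.42 × 50 = 21 now; the contractor offers that and keeps 29.
Round 4 (the client proposes): the contractor can get 29 next round, worth 0.47 × 29 = 13.63 now; the client offers that and keeps 36.37.
Round 3 (the contractor proposes): the client can get 36.37 next round, worth 0.42 × 36.37 = 15.2754 now, so the contractor offers 15.2754, keeping 34.7246.
Round 2 (the client proposes): the contractor can get 34.7246 next round, worth 0.47 × 34.7246 = 16.320562 now, so the client offers 16.320562, keeping 33.679438.
Round 1 (the contractor proposes): the client can get 33.679438 next round, worth 0.42 × 33.679438 = 14.14536396 now, so the contractor offers 14.14536396, keeping 35.85463604.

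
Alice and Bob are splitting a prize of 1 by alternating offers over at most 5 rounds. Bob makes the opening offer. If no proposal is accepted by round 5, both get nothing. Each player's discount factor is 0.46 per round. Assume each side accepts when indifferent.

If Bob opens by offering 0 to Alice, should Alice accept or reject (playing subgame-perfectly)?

Work out Alice's continuation value if the offer is rejected.
Round 5 (Bob proposes): Alice will accept anything ≥ 0, so Bob offers 0 and keeps 1.
Round 4 (Alice proposes): Bob can get 1 next round, worth 0.46 × 1 = 0.46 now. Alice offers 0.46 and keeps 1 − 0.46 = 0.54.
Round 3 (Bob proposes): Alice can get 0.54 next round, worth 0.46 × 0.54 = 0.2484 now, so Bob offers 0.2484, keeping 0.7516.
Round 2 (Alice proposes): Bob can get 0.7516 next round, worth 0.46 × 0.7516 = 0.345736 now, so Alice offers 0.345736, keeping 0.654264.
So by rejecting in round 1, Alice gets 0.654264 next round, worth 0.46 × 0.654264 = 0.30096144 now.
Offer 0 < 0.30096144, so Alice rejects.

Reject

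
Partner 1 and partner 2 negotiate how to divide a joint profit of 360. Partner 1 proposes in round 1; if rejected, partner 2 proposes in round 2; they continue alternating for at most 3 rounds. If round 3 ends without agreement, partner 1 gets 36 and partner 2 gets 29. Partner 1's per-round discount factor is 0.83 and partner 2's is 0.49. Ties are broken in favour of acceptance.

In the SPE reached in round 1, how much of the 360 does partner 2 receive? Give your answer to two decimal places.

Round 3 (partner 1 proposes): partner 2 gets 29 if talks fail, so partner 1 offers 29 and keeps 331.
Round 2 (partner 2 proposes): partner 1 can get 331 next round, worth 0.83 × 331 = 274.73 now, so partner 2 offers 274.73, keeping 85.27.
Round 1 (partner 1 proposes): partner 2 can get 85.27 next round, worth 0.49 × 85.27 = 41.7823 now, so partner 1 offers 41.7823, keeping 318.2177.

41.78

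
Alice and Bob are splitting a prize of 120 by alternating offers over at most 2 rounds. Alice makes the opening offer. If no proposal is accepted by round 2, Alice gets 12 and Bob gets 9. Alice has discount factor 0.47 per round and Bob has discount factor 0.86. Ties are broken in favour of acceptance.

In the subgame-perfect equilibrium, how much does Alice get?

27.12

Solve by backward induction from round 2.
Round 2 (Bob proposes): Alice gets 12 if talks fail, so Bob offers 12 and keeps 108.
Round 1 (Alice proposes): Bob can get 108 next round, worth 0.86 × 108 = 92.88 now. Alice offers 92.88 and keeps 120 − 92.88 = 27.12.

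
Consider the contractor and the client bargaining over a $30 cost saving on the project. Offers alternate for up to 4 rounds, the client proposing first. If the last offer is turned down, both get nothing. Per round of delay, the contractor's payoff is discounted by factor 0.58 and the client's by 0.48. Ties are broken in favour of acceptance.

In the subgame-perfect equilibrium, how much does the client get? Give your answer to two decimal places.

Round 4 (the contractor proposes): the client will accept anything ≥ 0, so the contractor offers 0 and keeps 30.
Round 3 (the client proposes): the contractor can get 30 next round, worth 0.58 × 30 = 17.4 now. The client offers 17.4 and keeps 30 − 17.4 = 12.6.
Round 2 (the contractor proposes): the client can get 12.6 next round, worth 0.48 × 12.6 = 6.048 now, so the contractor offers 6.048, keeping 23.952.
Round 1 (the client proposes): the contractor can get 23.952 next round, worth 0.58 × 23.952 = 13.89216 now, so the client offers 13.89216, keeping 16.10784.

16.11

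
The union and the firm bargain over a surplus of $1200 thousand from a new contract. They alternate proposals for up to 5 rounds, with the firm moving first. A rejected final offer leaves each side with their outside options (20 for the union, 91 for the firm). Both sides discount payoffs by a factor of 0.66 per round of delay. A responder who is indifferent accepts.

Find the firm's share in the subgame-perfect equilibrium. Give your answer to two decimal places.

By backward induction:
Round 5 (the firm proposes): the union gets 20 if talks fail, so the firm offers 20 and keeps 1180.
Round 4 (the union proposes): the firm can get 1180 next round, worth 0.66 × 1180 = 778.8 now; the union offers that and keeps 421.2.
Round 3 (the firm proposes): the union can get 421.2 next round, worth 0.66 × 421.2 = 277.992 now; the firm offers that and keeps 922.008.
Round 2 (the union proposes): the firm can get 922.008 next round, worth 0.66 × 922.008 = 608.52528 now, so the union offers 608.52528, keeping 591.47472.
Round 1 (the firm proposes): the union can get 591.47472 next round, worth 0.66 × 591.47472 = 390.3733152 now. The firm offers 390.3733152 and keeps 1200 − 390.3733152 = 809.6266848.

809.63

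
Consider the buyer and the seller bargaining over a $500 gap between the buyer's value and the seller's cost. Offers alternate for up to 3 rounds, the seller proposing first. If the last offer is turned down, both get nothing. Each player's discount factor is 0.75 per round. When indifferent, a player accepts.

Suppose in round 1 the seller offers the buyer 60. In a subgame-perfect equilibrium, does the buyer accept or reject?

Round 3 (the seller proposes): the buyer will accept anything ≥ 0, so the seller offers 0 and keeps 500.
Round 2 (the buyer proposes): the seller can get 500 next round, worth 0.75 × 500 = 375 now; the buyer offers that and keeps 125.
So by rejecting in round 1, the buyer gets 125 next round, worth 0.75 × 125 = 93.75 now.
Offer 60 < 93.75, so the buyer rejects.

Reject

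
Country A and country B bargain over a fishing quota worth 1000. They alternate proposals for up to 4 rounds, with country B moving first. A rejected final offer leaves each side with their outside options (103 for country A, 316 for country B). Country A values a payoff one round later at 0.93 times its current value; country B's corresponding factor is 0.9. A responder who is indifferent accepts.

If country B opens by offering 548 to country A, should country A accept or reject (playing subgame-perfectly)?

Reject

Round 4 (country A proposes): country B gets 316 if talks fail, so country A offers 316 and keeps 684.
Round 3 (country B proposes): country A can get 684 next round, worth 0.93 × 684 = 636.12 now, so country B offers 636.12, keeping 363.88.
Round 2 (country A proposes): country B can get 363.88 next round, worth 0.9 × 363.88 = 327.492 now; country A offers that and keeps 672.508.
So by rejecting in round 1, country A gets 672.508 next round, worth 0.93 × 672.508 = 625.43244 now.
Offer 548 < 625.43244, so country A rejects.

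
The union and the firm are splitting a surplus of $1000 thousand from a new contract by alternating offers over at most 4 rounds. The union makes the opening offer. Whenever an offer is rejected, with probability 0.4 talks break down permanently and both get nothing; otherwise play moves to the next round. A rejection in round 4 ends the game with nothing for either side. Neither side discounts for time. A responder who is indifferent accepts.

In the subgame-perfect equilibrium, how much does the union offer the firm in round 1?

By backward induction:
Round 4 (the firm proposes): the union will accept anything ≥ 0, so the firm offers 0 and keeps 1000.
Round 3 (the union proposes): rejecting gives the firm an expected 0.6 × 1000 = 600; the union offers that and keeps 400.
Round 2 (the firm proposes): rejecting gives the union an expected 0.6 × 400 = 240. The firm offers 240 and keeps 1000 − 240 = 760.
Round 1 (the union proposes): rejecting gives the firm an expected 0.6 × 760 = 456, so the union offers 456, keeping 544.

456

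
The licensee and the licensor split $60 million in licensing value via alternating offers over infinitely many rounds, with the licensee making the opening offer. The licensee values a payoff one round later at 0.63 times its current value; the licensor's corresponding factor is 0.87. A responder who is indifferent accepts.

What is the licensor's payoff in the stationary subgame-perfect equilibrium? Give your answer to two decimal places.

When the licensee proposes, the licensor accepts any offer worth at least 0.87 times what the licensor would get by proposing next round; and vice versa.
This gives x = 60 − 0.87y and y = 60 − 0.63x, where x and y are each side's share when it proposes.
Hence (1 − 0.87·0.63)x = 60(1 − 0.87), i.e. 0.4519·x = 7.8.
x ≈ 17.2605; the licensor's share is 60 − x ≈ 42.7395.

42.74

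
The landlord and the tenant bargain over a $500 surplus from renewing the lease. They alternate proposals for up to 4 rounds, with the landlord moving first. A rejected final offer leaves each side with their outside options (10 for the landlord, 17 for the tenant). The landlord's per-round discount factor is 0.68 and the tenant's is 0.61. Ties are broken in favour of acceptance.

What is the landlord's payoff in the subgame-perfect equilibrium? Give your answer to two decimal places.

278.42

By backward induction:
Round 4 (the tenant proposes): the landlord gets 10 if talks fail, so the tenant offers 10 and keeps 490.
Round 3 (the landlord proposes): the tenant can get 490 next round, worth 0.61 × 490 = 298.9 now; the landlord offers that and keeps 201.1.
Round 2 (the tenant proposes): the landlord can get 201.1 next round, worth 0.68 × 201.1 = 136.748 now. The tenant offers 136.748 and keeps 500 − 136.748 = 363.252.
Round 1 (the landlord proposes): the tenant can get 363.252 next round, worth 0.61 × 363.252 = 221.58372 now. The landlord offers 221.58372 and keeps 500 − 221.58372 = 278.41628.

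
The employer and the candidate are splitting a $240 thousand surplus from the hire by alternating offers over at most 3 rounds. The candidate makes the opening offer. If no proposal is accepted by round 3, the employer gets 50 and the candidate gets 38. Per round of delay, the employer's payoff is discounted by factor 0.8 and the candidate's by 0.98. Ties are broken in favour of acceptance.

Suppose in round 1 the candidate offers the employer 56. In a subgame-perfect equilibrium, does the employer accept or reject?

Accept

Work out the employer's continuation value if the offer is rejected.
Round 3 (the candidate proposes): the employer gets 50 if talks fail, so the candidate offers 50 and keeps 190.
Round 2 (the employer proposes): the candidate can get 190 next round, worth 0.98 × 190 = 186.2 now. The employer offers 186.2 and keeps 240 − 186.2 = 53.8.
So by rejecting in round 1, the employer gets 53.8 next round, worth 0.8 × 53.8 = 43.04 now.
Offer 56 ≥ 43.04, so the employer accepts.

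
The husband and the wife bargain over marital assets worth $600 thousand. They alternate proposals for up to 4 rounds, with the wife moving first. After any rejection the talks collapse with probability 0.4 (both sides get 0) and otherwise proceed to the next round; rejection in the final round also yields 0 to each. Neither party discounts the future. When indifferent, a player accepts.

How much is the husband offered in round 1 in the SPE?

Round 4 (the husband proposes): rejection yields 0 for the wife; the husband offers 0 and keeps 600.
Round 3 (the wife proposes): rejecting gives the husband an expected 0.6 × 600 = 360, so the wife offers 360, keeping 240.
Round 2 (the husband proposes): rejecting gives the wife an expected 0.6 × 240 = 144; the husband offers that and keeps 456.
Round 1 (the wife proposes): rejecting gives the husband an expected 0.6 × 456 = 273.6, so the wife offers 273.6, keeping 326.4.

273.6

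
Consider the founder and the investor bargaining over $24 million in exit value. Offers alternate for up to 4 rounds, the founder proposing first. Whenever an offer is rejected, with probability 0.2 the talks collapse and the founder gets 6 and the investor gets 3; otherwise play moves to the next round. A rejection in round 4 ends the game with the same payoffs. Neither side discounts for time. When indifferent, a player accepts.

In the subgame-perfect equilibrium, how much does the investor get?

Round 4 (the investor proposes): the founder gets 6 if talks fail, so the investor offers 6 and keeps 18.
Round 3 (the founder proposes): rejecting gives the investor an expected 0.8 × 18 + 0.2 × 3 = 15; the founder offers that and keeps 9.
Round 2 (the investor proposes): rejecting gives the founder an expected 0.8 × 9 + 0.2 × 6 = 8.4. The investor offers 8.4 and keeps 24 − 8.4 = 15.6.
Round 1 (the founder proposes): rejecting gives the investor an expected 0.8 × 15.6 + 0.2 × 3 = 13.08, so the founder offers 13.08, keeping 10.92.

13.08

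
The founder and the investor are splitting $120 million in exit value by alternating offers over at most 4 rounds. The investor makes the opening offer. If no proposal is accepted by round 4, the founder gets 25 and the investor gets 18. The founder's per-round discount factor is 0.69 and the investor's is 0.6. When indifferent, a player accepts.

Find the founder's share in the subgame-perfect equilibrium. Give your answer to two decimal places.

Round 4 (the founder proposes): the investor gets 18 if talks fail, so the founder offers 18 and keeps 102.
Round 3 (the investor proposes): the founder can get 102 next round, worth 0.69 × 102 = 70.38 now, so the investor offers 70.38, keeping 49.62.
Round 2 (the founder proposes): the investor can get 49.62 next round, worth 0.6 × 49.62 = 29.772 now, so the founder offers 29.772, keeping 90.228.
Round 1 (the investor proposes): the founder can get 90.228 next round, worth 0.69 × 90.228 = 62.25732 now. The investor offers 62.25732 and keeps 120 − 62.25732 = 57.74268.

62.26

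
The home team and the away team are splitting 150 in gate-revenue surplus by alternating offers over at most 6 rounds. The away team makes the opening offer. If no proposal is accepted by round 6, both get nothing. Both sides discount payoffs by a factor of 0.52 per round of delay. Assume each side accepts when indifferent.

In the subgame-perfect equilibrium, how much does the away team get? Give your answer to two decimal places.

96.73

By backward induction:
Round 6 (the home team proposes): rejection yields 0 for the away team; the home team offers 0 and keeps 150.
Round 5 (the away team proposes): the home team can get 150 next round, worth 0.52 × 150 = 78 now. The away team offers 78 and keeps 150 − 78 = 72.
Round 4 (the home team proposes): the away team can get 72 next round, worth 0.52 × 72 = 37.44 now, so the home team offers 37.44, keeping 112.56.
Round 3 (the away team proposes): the home team can get 112.56 next round, worth 0.52 × 112.56 = 58.5312 now; the away team offers that and keeps 91.4688.
Round 2 (the home team proposes): the away team can get 91.4688 next round, worth 0.52 × 91.4688 = 47.563776 now, so the home team offers 47.563776, keeping 102.436224.
Round 1 (the away team proposes): the home team can get 102.436224 next round, worth 0.52 × 102.436224 = 53.26683648 now, so the away team offers 53.26683648, keeping 96.73316352.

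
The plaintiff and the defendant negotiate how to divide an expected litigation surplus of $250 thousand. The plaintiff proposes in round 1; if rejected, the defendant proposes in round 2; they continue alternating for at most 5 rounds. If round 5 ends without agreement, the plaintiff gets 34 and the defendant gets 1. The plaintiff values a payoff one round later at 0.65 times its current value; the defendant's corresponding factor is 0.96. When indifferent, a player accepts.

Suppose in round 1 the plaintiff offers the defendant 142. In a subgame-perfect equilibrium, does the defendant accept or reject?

Accept

Round 5 (the plaintiff proposes): the defendant gets 1 if talks fail, so the plaintiff offers 1 and keeps 249.
Round 4 (the defendant proposes): the plaintiff can get 249 next round, worth 0.65 × 249 = 161.85 now, so the defendant offers 161.85, keeping 88.15.
Round 3 (the plaintiff proposes): the defendant can get 88.15 next round, worth 0.96 × 88.15 = 84.624 now; the plaintiff offers that and keeps 165.376.
Round 2 (the defendant proposes): the plaintiff can get 165.376 next round, worth 0.65 × 165.376 = 107.4944 now; the defendant offers that and keeps 142.5056.
So by rejecting in round 1, the defendant gets 142.5056 next round, worth 0.96 × 142.5056 = 136.805376 now.
Offer 142 ≥ 136.805376, so the defendant accepts.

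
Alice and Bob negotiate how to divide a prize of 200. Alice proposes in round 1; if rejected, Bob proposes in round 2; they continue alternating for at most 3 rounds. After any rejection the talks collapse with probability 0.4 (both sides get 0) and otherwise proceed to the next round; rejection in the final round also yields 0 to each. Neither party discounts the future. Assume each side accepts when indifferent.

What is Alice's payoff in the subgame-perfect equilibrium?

152

Round 3 (Alice proposes): rejection yields 0 for Bob; Alice offers 0 and keeps 200.
Round 2 (Bob proposes): rejecting gives Alice an expected 0.6 × 200 = 120; Bob offers that and keeps 80.
Round 1 (Alice proposes): rejecting gives Bob an expected 0.6 × 80 = 48, so Alice offers 48, keeping 152.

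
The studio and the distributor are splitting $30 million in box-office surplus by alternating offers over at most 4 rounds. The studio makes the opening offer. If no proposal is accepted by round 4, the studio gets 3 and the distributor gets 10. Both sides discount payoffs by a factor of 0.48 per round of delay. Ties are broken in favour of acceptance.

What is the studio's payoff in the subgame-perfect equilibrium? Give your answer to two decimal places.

19.53

Round 4 (the distributor proposes): the studio gets 3 if talks fail, so the distributor offers 3 and keeps 27.
Round 3 (the studio proposes): the distributor can get 27 next round, worth 0.48 × 27 = 12.96 now. The studio offers 12.96 and keeps 30 − 12.96 = 17.04.
Round 2 (the distributor proposes): the studio can get 17.04 next round, worth 0.48 × 17.04 = 8.1792 now; the distributor offers that and keeps 21.8208.
Round 1 (the studio proposes): the distributor can get 21.8208 next round, worth 0.48 × 21.8208 = 10.473984 now; the studio offers that and keeps 19.526016.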